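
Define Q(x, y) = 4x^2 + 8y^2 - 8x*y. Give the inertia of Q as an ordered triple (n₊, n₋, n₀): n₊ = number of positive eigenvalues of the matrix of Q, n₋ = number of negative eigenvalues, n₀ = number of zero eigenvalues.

The associated matrix is A = [[4, -4], [-4, 8]].
Applying the same elementary operations to the rows and columns of A produces a congruent diagonal matrix with entries 4, 4.
That gives 2 positive pivots.

(2, 0, 0)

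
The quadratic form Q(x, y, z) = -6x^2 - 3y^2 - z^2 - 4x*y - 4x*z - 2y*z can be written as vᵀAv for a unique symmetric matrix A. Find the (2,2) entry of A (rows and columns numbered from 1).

-3

The coefficient of y^2 in Q is -3, and that is exactly A[2,2].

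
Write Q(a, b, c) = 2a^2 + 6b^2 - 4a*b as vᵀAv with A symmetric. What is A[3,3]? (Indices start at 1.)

The coefficient of c^2 in Q is 0, and that is exactly A[3,3].

0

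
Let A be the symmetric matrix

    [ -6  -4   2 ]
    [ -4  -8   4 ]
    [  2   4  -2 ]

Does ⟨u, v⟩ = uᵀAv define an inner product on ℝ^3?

no

Symmetric row and column elimination reduces A to a congruent diagonal form with pivots -6, -16/3, 0.
Counting signs: 2 negative, 1 zero.
Hence Q is negative semidefinite.
⟨·,·⟩ is an inner product exactly when A is positive definite.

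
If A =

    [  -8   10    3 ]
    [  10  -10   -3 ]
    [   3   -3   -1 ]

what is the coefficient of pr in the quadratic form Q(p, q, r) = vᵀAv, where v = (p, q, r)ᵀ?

6

The coefficient of pr is A[1,3] + A[3,1] = 2·3 = 6.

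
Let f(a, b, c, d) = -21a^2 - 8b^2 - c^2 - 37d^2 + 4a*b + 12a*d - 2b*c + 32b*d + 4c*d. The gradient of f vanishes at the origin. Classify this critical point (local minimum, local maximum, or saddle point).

local maximum

The Hessian at the origin is H = [[-42, 4, 0, 12], [4, -16, -2, 32], [0, -2, -2, 4], [12, 32, 4, -74]].
Symmetric row and column elimination reduces H to a congruent diagonal form with pivots -42, -328/21, -143/82, -30/143.
That gives 4 negative pivots.
H is negative definite, so the origin is a strict local maximum.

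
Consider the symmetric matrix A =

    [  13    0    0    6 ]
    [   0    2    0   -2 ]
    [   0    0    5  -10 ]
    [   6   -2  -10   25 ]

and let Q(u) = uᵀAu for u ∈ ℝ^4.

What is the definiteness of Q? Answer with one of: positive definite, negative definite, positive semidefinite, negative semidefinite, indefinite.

An LDLᵀ factorisation of A has diagonal entries 13, 2, 5, 3/13.
Counting signs: 4 positive.
Hence Q is positive definite.

positive definite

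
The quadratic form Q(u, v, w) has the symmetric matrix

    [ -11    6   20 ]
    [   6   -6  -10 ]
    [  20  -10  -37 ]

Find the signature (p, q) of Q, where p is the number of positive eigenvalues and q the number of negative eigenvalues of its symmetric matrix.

(0, 3)

Applying the same elementary operations to the rows and columns of A produces a congruent diagonal matrix with entries -11, -30/11, -1/3.
So there are 3 negative pivots.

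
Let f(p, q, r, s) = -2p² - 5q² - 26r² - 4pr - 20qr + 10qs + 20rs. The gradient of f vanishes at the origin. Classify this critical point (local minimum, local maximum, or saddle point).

The Hessian at the origin is H = [[-4, 0, -4, 0], [0, -10, -20, 10], [-4, -20, -52, 20], [0, 10, 20, 0]].
Congruent diagonalization of H (simultaneous row and column reduction) yields pivots -4, -10, -8, 10.
Counting signs: 1 positive, 3 negative.
H is indefinite, so the origin is a saddle point.

saddle point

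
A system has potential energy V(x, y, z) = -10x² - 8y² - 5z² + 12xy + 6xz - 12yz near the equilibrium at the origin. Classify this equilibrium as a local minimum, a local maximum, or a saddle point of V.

The Hessian at the origin is H = [[-20, 12, 6], [12, -16, -12], [6, -12, -10]].
Congruent diagonalization of H (simultaneous row and column reduction) yields pivots -20, -44/5, -2/11.
So there are 3 negative pivots.
H is negative definite, so the origin is a strict local maximum.

local maximum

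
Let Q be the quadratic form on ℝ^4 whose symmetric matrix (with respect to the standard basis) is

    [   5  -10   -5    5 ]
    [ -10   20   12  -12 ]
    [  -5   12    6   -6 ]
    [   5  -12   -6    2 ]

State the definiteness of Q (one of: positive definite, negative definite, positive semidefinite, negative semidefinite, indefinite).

indefinite

A is congruent to a diagonal matrix with 2 positive, 2 negative and 0 zero entries, so Q is indefinite.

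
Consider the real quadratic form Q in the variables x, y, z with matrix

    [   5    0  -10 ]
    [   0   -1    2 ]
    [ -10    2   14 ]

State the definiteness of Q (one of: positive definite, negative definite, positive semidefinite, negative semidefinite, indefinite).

Congruent diagonalization of A (simultaneous row and column reduction) yields pivots 5, -1, -2.
So there are 1 positive, 2 negative pivots.
Hence Q is indefinite.

indefinite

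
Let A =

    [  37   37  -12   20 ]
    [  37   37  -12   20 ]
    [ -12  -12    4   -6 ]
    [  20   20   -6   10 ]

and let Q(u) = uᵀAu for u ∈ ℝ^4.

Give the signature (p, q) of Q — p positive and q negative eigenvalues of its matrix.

Congruent diagonalization of A (simultaneous row and column reduction) yields pivots 37, 0, 4/37, -3.
So there are 2 positive, 1 negative, 1 zero pivots.

(2, 1)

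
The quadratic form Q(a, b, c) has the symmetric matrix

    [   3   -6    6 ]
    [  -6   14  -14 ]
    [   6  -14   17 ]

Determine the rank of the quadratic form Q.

An LDLᵀ factorisation of A has diagonal entries 3, 2, 3.
So there are 3 positive pivots.
The rank is the number of nonzero pivots: 3.

3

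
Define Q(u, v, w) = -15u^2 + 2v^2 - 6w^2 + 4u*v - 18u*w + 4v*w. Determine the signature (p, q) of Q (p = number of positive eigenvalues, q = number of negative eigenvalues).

The associated matrix is A = [[-15, 2, -9], [2, 2, 2], [-9, 2, -6]].
An LDLᵀ factorisation of A has diagonal entries -15, 34/15, -15/17.
That gives 1 positive, 2 negative pivots.

(1, 2)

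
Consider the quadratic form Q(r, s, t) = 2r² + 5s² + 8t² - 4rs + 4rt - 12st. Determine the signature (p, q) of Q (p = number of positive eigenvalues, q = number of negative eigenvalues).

(3, 0)

The associated matrix is A = [[2, -2, 2], [-2, 5, -6], [2, -6, 8]].
Applying the same elementary operations to the rows and columns of A produces a congruent diagonal matrix with entries 2, 3, 2/3.
That gives 3 positive pivots.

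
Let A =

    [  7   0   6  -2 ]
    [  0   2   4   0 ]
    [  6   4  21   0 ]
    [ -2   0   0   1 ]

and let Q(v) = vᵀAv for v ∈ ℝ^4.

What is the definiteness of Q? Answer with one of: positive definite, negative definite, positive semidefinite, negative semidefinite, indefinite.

positive definite

Leading principal minors: Δ_1 = 7, Δ_2 = 14, Δ_3 = 110, Δ_4 = 6.
All leading principal minors are positive, so by Sylvester's criterion Q is positive definite.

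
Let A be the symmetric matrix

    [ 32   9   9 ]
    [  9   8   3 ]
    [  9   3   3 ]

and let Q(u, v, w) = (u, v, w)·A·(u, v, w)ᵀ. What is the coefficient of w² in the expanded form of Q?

The coefficient of w² is the diagonal entry A[3,3] = 3.

3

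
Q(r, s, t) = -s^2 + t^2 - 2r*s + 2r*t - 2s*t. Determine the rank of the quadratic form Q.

3

The symmetric matrix is A = [[0, -1, 1], [-1, -1, -1], [1, -1, 1]].
Row reduction of A gives 3 nonzero rows, so rank A = 3.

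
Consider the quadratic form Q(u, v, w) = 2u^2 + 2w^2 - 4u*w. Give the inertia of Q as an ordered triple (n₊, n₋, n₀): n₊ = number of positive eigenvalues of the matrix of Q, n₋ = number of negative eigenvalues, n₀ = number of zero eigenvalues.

(1, 0, 2)

The symmetric matrix is A = [[2, 0, -2], [0, 0, 0], [-2, 0, 2]].
Congruent diagonalization of A (simultaneous row and column reduction) yields pivots 2, 0, 0.
That gives 1 positive, 2 zero pivots.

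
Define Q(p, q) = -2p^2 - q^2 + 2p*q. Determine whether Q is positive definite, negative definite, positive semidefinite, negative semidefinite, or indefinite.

negative definite

The symmetric matrix of Q is A = [[-2, 1], [1, -1]].
Leading principal minors: Δ_1 = -2, Δ_2 = 1.
The signs alternate starting with Δ_1 < 0, so by Sylvester's criterion Q is negative definite.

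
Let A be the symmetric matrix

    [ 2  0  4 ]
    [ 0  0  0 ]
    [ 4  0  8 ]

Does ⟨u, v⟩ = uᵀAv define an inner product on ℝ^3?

Applying the same elementary operations to the rows and columns of A produces a congruent diagonal matrix with entries 2, 0, 0.
Counting signs: 1 positive, 2 zero.
Hence Q is positive semidefinite.
⟨·,·⟩ is an inner product exactly when A is positive definite.

no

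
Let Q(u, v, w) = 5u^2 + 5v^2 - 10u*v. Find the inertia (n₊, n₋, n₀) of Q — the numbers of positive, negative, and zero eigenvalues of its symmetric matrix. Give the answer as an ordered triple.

The symmetric matrix is A = [[5, -5, 0], [-5, 5, 0], [0, 0, 0]].
Symmetric row and column elimination reduces A to a congruent diagonal form with pivots 5, 0, 0.
Counting signs: 1 positive, 2 zero.

(1, 0, 2)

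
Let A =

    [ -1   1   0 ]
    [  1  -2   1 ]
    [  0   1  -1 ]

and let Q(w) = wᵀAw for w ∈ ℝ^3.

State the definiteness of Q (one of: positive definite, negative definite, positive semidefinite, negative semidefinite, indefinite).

Congruent diagonalization of A (simultaneous row and column reduction) yields pivots -1, -1, 0.
So there are 2 negative, 1 zero pivots.
Hence Q is negative semidefinite.

negative semidefinite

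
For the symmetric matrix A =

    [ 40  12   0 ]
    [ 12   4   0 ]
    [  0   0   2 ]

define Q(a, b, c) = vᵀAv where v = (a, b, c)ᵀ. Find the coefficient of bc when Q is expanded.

0

The coefficient of bc is A[2,3] + A[3,2] = 2·0 = 0.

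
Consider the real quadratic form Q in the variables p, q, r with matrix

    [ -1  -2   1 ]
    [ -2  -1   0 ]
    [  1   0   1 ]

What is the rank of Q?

Symmetric row and column elimination reduces A to a congruent diagonal form with pivots -1, 3, 2/3.
So there are 2 positive, 1 negative pivots.
The rank is the number of nonzero pivots: 3.

3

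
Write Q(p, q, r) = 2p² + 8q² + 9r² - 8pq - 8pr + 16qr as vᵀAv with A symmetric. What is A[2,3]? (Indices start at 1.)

8

The coefficient of q·r in Q is 16. For a symmetric A this equals A[2,3] + A[3,2] = 2·A[2,3].
So A[2,3] = 16/2 = 8.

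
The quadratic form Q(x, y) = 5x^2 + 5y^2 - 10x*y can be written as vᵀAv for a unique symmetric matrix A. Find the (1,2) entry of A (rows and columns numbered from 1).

The coefficient of x·y in Q is -10. For a symmetric A this equals A[1,2] + A[2,1] = 2·A[1,2].
So A[1,2] = -10/2 = -5.

-5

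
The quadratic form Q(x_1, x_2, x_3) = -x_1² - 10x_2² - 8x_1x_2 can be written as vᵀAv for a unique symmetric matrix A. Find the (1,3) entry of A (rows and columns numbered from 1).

0

The coefficient of x_1·x_3 in Q is 0. For a symmetric A this equals A[1,3] + A[3,1] = 2·A[1,3].
So A[1,3] = 0/2 = 0.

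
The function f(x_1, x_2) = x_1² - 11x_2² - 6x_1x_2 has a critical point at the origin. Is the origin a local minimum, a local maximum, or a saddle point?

The Hessian at the origin is H = [[2, -6], [-6, -22]].
det H = 2·-22 − (-6)² = -80 < 0, so H is indefinite.
Therefore the origin is a saddle point.

saddle point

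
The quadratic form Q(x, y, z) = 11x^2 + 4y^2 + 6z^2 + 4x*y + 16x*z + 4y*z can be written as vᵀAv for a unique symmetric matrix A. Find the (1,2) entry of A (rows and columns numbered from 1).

The coefficient of x·y in Q is 4. For a symmetric A this equals A[1,2] + A[2,1] = 2·A[1,2].
So A[1,2] = 4/2 = 2.

2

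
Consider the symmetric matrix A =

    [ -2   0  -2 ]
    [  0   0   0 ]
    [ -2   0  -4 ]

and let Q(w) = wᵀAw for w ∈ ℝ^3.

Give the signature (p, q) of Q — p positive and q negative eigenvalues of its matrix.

(0, 2)

Row-reducing A symmetrically gives the diagonal entries -2, 0, -2.
So there are 2 negative, 1 zero pivots.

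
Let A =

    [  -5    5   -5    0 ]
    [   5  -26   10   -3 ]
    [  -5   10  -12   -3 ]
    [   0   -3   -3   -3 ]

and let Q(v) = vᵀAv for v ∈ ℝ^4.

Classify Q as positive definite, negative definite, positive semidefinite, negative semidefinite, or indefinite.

Congruent diagonalization of A (simultaneous row and column reduction) yields pivots -5, -21, -122/21, -12/61.
So there are 4 negative pivots.
Hence Q is negative definite.

negative definite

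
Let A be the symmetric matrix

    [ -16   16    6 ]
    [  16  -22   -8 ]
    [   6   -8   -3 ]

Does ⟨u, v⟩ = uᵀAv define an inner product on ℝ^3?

no

Leading principal minors: Δ_1 = -16, Δ_2 = 96, Δ_3 = -8.
The signs alternate starting with Δ_1 < 0, so by Sylvester's criterion Q is negative definite.
⟨·,·⟩ is an inner product exactly when A is positive definite.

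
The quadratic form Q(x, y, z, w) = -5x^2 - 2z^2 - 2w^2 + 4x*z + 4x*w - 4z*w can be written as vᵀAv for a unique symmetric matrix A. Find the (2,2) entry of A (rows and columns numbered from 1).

0

The coefficient of y^2 in Q is 0, and that is exactly A[2,2].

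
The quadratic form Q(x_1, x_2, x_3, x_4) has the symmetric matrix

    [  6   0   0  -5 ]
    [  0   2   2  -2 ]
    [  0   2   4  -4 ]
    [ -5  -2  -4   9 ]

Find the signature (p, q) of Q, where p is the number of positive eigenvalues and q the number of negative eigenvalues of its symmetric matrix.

(4, 0)

Applying the same elementary operations to the rows and columns of A produces a congruent diagonal matrix with entries 6, 2, 2, 5/6.
So there are 4 positive pivots.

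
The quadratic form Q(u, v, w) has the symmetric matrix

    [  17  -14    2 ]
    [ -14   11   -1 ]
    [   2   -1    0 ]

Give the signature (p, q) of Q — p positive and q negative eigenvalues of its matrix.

Applying the same elementary operations to the rows and columns of A produces a congruent diagonal matrix with entries 17, -9/17, 5/9.
That gives 2 positive, 1 negative pivots.

(2, 1)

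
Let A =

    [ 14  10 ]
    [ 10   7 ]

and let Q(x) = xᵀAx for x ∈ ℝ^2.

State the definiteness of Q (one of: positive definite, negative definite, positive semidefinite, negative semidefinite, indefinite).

For the 2×2 matrix [[14, 10], [10, 7]]: det = 14·7 − (10)² = -2, trace = 21.
det < 0 so the eigenvalues have opposite signs; the form is indefinite.

indefinite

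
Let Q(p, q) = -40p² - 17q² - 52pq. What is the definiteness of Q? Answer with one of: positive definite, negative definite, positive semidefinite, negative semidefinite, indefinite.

negative definite

The symmetric matrix of Q is A = [[-40, -26], [-26, -17]].
Leading principal minors: Δ_1 = -40, Δ_2 = 4.
The signs alternate starting with Δ_1 < 0, so by Sylvester's criterion Q is negative definite.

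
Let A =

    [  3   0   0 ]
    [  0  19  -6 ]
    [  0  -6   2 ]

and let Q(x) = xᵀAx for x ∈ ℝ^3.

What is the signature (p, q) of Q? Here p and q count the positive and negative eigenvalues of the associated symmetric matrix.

(3, 0)

Row-reducing A symmetrically gives the diagonal entries 3, 19, 2/19.
That gives 3 positive pivots.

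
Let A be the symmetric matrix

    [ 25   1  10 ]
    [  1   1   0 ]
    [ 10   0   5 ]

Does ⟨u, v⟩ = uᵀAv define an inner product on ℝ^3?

An LDLᵀ factorisation of A has diagonal entries 25, 24/25, 5/6.
That gives 3 positive pivots.
Hence Q is positive definite.
⟨·,·⟩ is an inner product exactly when A is positive definite.

yes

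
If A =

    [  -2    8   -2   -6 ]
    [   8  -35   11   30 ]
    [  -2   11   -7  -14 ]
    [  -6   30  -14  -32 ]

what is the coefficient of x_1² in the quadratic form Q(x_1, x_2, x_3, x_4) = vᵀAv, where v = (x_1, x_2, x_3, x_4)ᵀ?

The coefficient of x_1² is the diagonal entry A[1,1] = -2.

-2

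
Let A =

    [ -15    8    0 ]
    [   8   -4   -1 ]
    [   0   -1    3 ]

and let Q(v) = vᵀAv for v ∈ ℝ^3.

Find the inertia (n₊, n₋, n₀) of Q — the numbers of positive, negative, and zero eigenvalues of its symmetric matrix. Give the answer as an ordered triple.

An LDLᵀ factorisation of A has diagonal entries -15, 4/15, -3/4.
Counting signs: 1 positive, 2 negative.

(1, 2, 0)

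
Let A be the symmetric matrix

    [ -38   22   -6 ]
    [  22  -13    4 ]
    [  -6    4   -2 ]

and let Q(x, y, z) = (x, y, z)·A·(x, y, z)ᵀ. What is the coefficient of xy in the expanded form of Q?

44

The coefficient of xy is A[1,2] + A[2,1] = 2·22 = 44.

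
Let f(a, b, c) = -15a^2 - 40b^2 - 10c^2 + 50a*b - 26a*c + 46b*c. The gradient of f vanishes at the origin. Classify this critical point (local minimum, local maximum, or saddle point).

saddle point

The Hessian at the origin is H = [[-30, 50, -26], [50, -80, 46], [-26, 46, -20]].
Congruent diagonalization of H (simultaneous row and column reduction) yields pivots -30, 10/3, 2/5.
So there are 2 positive, 1 negative pivots.
H is indefinite, so the origin is a saddle point.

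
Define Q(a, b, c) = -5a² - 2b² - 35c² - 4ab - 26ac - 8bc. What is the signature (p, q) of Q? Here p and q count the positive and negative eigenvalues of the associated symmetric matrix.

(0, 2)

The symmetric matrix is A = [[-5, -2, -13], [-2, -2, -4], [-13, -4, -35]].
Applying the same elementary operations to the rows and columns of A produces a congruent diagonal matrix with entries -5, -6/5, 0.
Counting signs: 2 negative, 1 zero.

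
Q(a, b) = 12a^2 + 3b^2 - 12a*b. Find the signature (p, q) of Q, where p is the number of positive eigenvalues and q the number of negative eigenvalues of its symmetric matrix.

The symmetric matrix is A = [[12, -6], [-6, 3]].
Row-reducing A symmetrically gives the diagonal entries 12, 0.
Counting signs: 1 positive, 1 zero.

(1, 0)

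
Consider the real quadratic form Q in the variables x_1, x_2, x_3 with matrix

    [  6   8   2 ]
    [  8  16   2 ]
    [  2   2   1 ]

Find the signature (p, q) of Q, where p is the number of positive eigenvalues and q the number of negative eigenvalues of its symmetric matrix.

Row-reducing A symmetrically gives the diagonal entries 6, 16/3, 1/4.
Counting signs: 3 positive.

(3, 0)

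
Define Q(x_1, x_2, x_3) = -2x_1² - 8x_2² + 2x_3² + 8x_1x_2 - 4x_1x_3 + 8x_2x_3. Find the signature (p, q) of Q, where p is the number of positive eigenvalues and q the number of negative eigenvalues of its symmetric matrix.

Write A = [[-2, 4, -2], [4, -8, 4], [-2, 4, 2]].
Symmetric row and column elimination reduces A to a congruent diagonal form with pivots -2, 0, 4.
Counting signs: 1 positive, 1 negative, 1 zero.

(1, 1)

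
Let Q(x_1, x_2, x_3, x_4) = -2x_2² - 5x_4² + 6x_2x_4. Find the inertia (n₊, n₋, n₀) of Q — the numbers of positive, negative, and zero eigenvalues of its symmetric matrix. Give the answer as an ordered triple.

Write A = [[0, 0, 0, 0], [0, -2, 0, 3], [0, 0, 0, 0], [0, 3, 0, -5]].
Row-reducing A symmetrically gives the diagonal entries 0, -2, 0, -1/2.
Counting signs: 2 negative, 2 zero.

(0, 2, 2)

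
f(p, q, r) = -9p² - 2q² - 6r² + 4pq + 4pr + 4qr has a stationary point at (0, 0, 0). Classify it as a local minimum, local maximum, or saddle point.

local maximum

The Hessian at the origin is H = [[-18, 4, 4], [4, -4, 4], [4, 4, -12]].
Applying the same elementary operations to the rows and columns of H produces a congruent diagonal matrix with entries -18, -28/9, -24/7.
That gives 3 negative pivots.
H is negative definite, so the origin is a strict local maximum.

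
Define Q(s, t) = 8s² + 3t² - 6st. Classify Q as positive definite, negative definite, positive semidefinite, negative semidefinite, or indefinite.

positive definite

The symmetric matrix of Q is A = [[8, -3], [-3, 3]].
Leading principal minors: Δ_1 = 8, Δ_2 = 15.
All leading principal minors are positive, so by Sylvester's criterion Q is positive definite.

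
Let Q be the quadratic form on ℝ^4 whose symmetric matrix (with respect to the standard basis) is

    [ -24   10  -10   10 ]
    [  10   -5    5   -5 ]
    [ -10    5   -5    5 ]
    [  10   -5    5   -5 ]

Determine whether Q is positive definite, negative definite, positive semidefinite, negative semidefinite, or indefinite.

negative semidefinite

Applying the same elementary operations to the rows and columns of A produces a congruent diagonal matrix with entries -24, -5/6, 0, 0.
Counting signs: 2 negative, 2 zero.
Hence Q is negative semidefinite.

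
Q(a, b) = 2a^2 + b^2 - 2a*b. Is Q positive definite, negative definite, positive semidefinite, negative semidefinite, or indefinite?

The symmetric matrix of Q is A = [[2, -1], [-1, 1]].
Leading principal minors: Δ_1 = 2, Δ_2 = 1.
All leading principal minors are positive, so by Sylvester's criterion Q is positive definite.

positive definite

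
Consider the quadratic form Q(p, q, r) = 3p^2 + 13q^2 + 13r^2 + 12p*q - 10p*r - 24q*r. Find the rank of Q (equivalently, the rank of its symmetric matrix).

The symmetric matrix is A = [[3, 6, -5], [6, 13, -12], [-5, -12, 13]].
Applying the same elementary operations to the rows and columns of A produces a congruent diagonal matrix with entries 3, 1, 2/3.
Counting signs: 3 positive.
The rank is the number of nonzero pivots: 3.

3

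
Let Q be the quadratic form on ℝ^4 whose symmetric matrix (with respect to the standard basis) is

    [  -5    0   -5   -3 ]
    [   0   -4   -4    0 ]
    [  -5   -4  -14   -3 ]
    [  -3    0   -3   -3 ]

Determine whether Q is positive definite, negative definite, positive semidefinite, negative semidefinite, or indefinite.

negative definite

Leading principal minors: Δ_1 = -5, Δ_2 = 20, Δ_3 = -100, Δ_4 = 120.
The signs alternate starting with Δ_1 < 0, so by Sylvester's criterion Q is negative definite.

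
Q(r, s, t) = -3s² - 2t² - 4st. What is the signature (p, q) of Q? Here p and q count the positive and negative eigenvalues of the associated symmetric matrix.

The symmetric matrix is A = [[0, 0, 0], [0, -3, -2], [0, -2, -2]].
Applying the same elementary operations to the rows and columns of A produces a congruent diagonal matrix with entries 0, -3, -2/3.
Counting signs: 2 negative, 1 zero.

(0, 2)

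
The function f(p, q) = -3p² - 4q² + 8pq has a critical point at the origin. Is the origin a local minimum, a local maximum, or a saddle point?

saddle point

The Hessian at the origin is H = [[-6, 8], [8, -8]].
det H = -6·-8 − (8)² = -16 < 0, so H is indefinite.
Therefore the origin is a saddle point.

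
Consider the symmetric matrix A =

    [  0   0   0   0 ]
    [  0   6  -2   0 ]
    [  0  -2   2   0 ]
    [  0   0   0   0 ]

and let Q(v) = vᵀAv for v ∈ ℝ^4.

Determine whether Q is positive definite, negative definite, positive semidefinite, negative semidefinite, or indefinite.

Congruent diagonalization of A (simultaneous row and column reduction) yields pivots 0, 6, 4/3, 0.
Counting signs: 2 positive, 2 zero.
Hence Q is positive semidefinite.

positive semidefinite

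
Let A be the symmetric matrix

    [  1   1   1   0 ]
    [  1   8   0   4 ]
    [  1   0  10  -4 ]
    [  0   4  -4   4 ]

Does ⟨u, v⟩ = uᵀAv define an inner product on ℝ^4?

yes

Symmetric row and column elimination reduces A to a congruent diagonal form with pivots 1, 7, 62/7, 12/31.
That gives 4 positive pivots.
Hence Q is positive definite.
⟨·,·⟩ is an inner product exactly when A is positive definite.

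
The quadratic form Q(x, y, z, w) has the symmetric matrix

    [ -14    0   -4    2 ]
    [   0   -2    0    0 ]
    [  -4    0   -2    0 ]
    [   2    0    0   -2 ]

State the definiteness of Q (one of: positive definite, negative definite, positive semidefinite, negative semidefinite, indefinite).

negative definite

Leading principal minors: Δ_1 = -14, Δ_2 = 28, Δ_3 = -24, Δ_4 = 32.
The signs alternate starting with Δ_1 < 0, so by Sylvester's criterion Q is negative definite.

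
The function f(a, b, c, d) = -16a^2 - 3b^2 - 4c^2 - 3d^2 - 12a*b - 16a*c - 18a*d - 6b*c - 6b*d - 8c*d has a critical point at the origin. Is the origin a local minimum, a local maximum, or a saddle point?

The Hessian at the origin is H = [[-32, -12, -16, -18], [-12, -6, -6, -6], [-16, -6, -8, -8], [-18, -6, -8, -6]].
H is indefinite, so the origin is a saddle point.

saddle point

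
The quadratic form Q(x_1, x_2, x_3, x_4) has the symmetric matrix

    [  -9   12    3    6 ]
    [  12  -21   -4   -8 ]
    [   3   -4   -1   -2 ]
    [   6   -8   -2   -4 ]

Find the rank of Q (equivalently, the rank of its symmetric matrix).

Congruent diagonalization of A (simultaneous row and column reduction) yields pivots -9, -5, 0, 0.
Counting signs: 2 negative, 2 zero.
The rank is the number of nonzero pivots: 2.

2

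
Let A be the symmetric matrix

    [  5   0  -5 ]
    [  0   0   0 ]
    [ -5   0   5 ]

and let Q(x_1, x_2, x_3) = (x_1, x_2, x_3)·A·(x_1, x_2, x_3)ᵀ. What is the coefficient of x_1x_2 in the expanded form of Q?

0

The coefficient of x_1x_2 is A[1,2] + A[2,1] = 2·0 = 0.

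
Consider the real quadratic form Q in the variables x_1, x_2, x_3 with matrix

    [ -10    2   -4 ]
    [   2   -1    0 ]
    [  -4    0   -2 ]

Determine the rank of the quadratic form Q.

3

Congruent diagonalization of A (simultaneous row and column reduction) yields pivots -10, -3/5, 2/3.
Counting signs: 1 positive, 2 negative.
The rank is the number of nonzero pivots: 3.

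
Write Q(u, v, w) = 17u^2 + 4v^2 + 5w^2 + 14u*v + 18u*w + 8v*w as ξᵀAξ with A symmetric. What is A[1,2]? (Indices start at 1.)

The coefficient of u·v in Q is 14. For a symmetric A this equals A[1,2] + A[2,1] = 2·A[1,2].
So A[1,2] = 14/2 = 7.

7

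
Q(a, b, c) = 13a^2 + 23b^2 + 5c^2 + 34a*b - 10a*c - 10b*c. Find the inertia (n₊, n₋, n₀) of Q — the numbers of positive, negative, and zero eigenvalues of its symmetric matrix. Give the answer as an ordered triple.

The associated matrix is A = [[13, 17, -5], [17, 23, -5], [-5, -5, 5]].
Row-reducing A symmetrically gives the diagonal entries 13, 10/13, 0.
That gives 2 positive, 1 zero pivots.

(2, 0, 1)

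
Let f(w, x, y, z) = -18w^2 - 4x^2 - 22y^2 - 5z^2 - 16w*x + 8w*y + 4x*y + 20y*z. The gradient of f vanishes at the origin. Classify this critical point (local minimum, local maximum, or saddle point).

The Hessian at the origin is H = [[-36, -16, 8, 0], [-16, -8, 4, 0], [8, 4, -44, 20], [0, 0, 20, -10]].
Applying the same elementary operations to the rows and columns of H produces a congruent diagonal matrix with entries -36, -8/9, -42, -10/21.
Counting signs: 4 negative.
H is negative definite, so the origin is a strict local maximum.

local maximum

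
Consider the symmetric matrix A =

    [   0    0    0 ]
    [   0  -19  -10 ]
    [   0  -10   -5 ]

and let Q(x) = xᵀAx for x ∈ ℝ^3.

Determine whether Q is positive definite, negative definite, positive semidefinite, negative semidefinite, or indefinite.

indefinite

Applying the same elementary operations to the rows and columns of A produces a congruent diagonal matrix with entries 0, -19, 5/19.
Counting signs: 1 positive, 1 negative, 1 zero.
Hence Q is indefinite.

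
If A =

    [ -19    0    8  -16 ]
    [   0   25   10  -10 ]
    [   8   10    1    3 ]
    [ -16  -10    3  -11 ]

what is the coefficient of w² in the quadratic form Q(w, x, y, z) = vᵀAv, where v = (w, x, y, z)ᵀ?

The coefficient of w² is the diagonal entry A[1,1] = -19.

-19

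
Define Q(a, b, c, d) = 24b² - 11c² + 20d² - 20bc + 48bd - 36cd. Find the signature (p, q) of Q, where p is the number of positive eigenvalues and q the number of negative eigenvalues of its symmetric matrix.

Write A = [[0, 0, 0, 0], [0, 24, -10, 24], [0, -10, -11, -18], [0, 24, -18, 20]].
Congruent diagonalization of A (simultaneous row and column reduction) yields pivots 0, 24, -91/6, 20/91.
Counting signs: 2 positive, 1 negative, 1 zero.

(2, 1)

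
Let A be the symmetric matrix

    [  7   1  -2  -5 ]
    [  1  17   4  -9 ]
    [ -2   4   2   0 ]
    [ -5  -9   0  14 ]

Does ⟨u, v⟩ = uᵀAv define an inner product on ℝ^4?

yes

Symmetric row and column elimination reduces A to a congruent diagonal form with pivots 7, 118/7, 20/59, 5.
That gives 4 positive pivots.
Hence Q is positive definite.
⟨·,·⟩ is an inner product exactly when A is positive definite.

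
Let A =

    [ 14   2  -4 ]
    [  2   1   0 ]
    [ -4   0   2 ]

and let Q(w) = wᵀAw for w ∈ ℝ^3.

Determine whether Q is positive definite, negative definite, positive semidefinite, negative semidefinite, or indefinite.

positive definite

Leading principal minors: Δ_1 = 14, Δ_2 = 10, Δ_3 = 4.
All leading principal minors are positive, so by Sylvester's criterion Q is positive definite.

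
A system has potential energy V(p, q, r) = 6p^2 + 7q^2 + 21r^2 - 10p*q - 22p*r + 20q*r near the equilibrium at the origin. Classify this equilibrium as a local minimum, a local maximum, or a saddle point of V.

local minimum

The Hessian at the origin is H = [[12, -10, -22], [-10, 14, 20], [-22, 20, 42]].
Applying the same elementary operations to the rows and columns of H produces a congruent diagonal matrix with entries 12, 17/3, 20/17.
So there are 3 positive pivots.
H is positive definite, so the origin is a strict local minimum.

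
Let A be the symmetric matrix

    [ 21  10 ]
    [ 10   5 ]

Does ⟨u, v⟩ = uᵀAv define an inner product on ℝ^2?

yes

Congruent diagonalization of A (simultaneous row and column reduction) yields pivots 21, 5/21.
So there are 2 positive pivots.
Hence Q is positive definite.
⟨·,·⟩ is an inner product exactly when A is positive definite.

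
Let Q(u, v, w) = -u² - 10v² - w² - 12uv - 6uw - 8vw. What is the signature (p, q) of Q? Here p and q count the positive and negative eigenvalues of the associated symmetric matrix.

(2, 1)

Write A = [[-1, -6, -3], [-6, -10, -4], [-3, -4, -1]].
Applying the same elementary operations to the rows and columns of A produces a congruent diagonal matrix with entries -1, 26, 6/13.
So there are 2 positive, 1 negative pivots.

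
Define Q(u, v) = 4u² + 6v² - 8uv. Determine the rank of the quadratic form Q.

Write A = [[4, -4], [-4, 6]].
Congruent diagonalization of A (simultaneous row and column reduction) yields pivots 4, 2.
That gives 2 positive pivots.
The rank is the number of nonzero pivots: 2.

2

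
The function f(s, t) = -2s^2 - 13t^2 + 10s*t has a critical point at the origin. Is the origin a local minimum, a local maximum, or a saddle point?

local maximum

The Hessian at the origin is H = [[-4, 10], [10, -26]].
det H = -4·-26 − (10)² = 4 > 0 and H[1,1] = -4 < 0, so H is negative definite.
Therefore the origin is a local maximum.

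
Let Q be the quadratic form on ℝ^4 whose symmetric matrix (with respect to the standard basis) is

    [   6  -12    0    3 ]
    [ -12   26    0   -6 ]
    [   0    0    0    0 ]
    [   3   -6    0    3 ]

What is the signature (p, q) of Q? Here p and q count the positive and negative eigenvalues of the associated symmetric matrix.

(3, 0)

Applying the same elementary operations to the rows and columns of A produces a congruent diagonal matrix with entries 6, 2, 0, 3/2.
That gives 3 positive, 1 zero pivots.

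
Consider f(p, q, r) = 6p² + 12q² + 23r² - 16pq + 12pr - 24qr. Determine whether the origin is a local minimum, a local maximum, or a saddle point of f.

local minimum

The Hessian at the origin is H = [[12, -16, 12], [-16, 24, -24], [12, -24, 46]].
Symmetric row and column elimination reduces H to a congruent diagonal form with pivots 12, 8/3, 10.
So there are 3 positive pivots.
H is positive definite, so the origin is a strict local minimum.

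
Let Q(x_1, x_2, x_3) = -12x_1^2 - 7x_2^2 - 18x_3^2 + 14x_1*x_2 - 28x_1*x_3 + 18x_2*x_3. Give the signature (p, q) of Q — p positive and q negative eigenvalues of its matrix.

(0, 3)

Write A = [[-12, 7, -14], [7, -7, 9], [-14, 9, -18]].
An LDLᵀ factorisation of A has diagonal entries -12, -35/12, -10/7.
Counting signs: 3 negative.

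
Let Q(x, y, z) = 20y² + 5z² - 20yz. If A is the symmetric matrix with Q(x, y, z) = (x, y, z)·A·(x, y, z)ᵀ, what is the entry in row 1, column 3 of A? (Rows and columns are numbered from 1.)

The coefficient of x·z in Q is 0. For a symmetric A this equals A[1,3] + A[3,1] = 2·A[1,3].
So A[1,3] = 0/2 = 0.

0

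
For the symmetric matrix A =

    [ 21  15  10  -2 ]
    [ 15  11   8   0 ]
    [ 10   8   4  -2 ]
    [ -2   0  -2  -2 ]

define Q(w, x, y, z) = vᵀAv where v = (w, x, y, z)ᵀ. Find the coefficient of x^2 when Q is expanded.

The coefficient of x^2 is the diagonal entry A[2,2] = 11.

11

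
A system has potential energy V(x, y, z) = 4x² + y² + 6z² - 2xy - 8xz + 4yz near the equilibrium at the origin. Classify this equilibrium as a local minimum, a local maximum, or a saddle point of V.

The Hessian at the origin is H = [[8, -2, -8], [-2, 2, 4], [-8, 4, 12]].
Applying the same elementary operations to the rows and columns of H produces a congruent diagonal matrix with entries 8, 3/2, 4/3.
Counting signs: 3 positive.
H is positive definite, so the origin is a strict local minimum.

local minimum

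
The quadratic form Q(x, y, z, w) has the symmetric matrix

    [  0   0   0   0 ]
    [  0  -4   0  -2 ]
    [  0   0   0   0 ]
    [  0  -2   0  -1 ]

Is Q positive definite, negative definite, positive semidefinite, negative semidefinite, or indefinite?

Symmetric row and column elimination reduces A to a congruent diagonal form with pivots 0, -4, 0, 0.
So there are 1 negative, 3 zero pivots.
Hence Q is negative semidefinite.

negative semidefinite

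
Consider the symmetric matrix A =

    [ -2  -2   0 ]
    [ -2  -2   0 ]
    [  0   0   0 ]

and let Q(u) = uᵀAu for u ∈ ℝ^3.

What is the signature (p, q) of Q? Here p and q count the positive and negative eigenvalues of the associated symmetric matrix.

Congruent diagonalization of A (simultaneous row and column reduction) yields pivots -2, 0, 0.
Counting signs: 1 negative, 2 zero.

(0, 1)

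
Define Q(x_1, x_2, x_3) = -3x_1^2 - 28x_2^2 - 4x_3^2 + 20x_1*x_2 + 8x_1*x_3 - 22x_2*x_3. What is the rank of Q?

3

The associated matrix is A = [[-3, 10, 4], [10, -28, -11], [4, -11, -4]].
Applying the same elementary operations to the rows and columns of A produces a congruent diagonal matrix with entries -3, 16/3, 5/16.
That gives 2 positive, 1 negative pivots.
The rank is the number of nonzero pivots: 3.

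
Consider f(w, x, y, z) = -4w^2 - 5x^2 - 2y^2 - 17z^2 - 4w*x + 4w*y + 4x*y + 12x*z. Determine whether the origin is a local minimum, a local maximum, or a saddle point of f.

local maximum

The Hessian at the origin is H = [[-8, -4, 4, 0], [-4, -10, 4, 12], [4, 4, -4, 0], [0, 12, 0, -34]].
Row-reducing H symmetrically gives the diagonal entries -8, -8, -3/2, -10.
That gives 4 negative pivots.
H is negative definite, so the origin is a strict local maximum.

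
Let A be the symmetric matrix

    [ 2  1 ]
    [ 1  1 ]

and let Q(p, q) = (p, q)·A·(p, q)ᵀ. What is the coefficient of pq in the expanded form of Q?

The coefficient of pq is A[1,2] + A[2,1] = 2·1 = 2.

2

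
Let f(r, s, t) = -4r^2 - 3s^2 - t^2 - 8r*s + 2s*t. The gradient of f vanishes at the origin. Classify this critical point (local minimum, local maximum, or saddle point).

saddle point

The Hessian at the origin is H = [[-8, -8, 0], [-8, -6, 2], [0, 2, -2]].
Applying the same elementary operations to the rows and columns of H produces a congruent diagonal matrix with entries -8, 2, -4.
So there are 1 positive, 2 negative pivots.
H is indefinite, so the origin is a saddle point.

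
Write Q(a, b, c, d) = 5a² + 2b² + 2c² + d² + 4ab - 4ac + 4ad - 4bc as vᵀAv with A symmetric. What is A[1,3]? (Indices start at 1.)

The coefficient of a·c in Q is -4. For a symmetric A this equals A[1,3] + A[3,1] = 2·A[1,3].
So A[1,3] = -4/2 = -2.

-2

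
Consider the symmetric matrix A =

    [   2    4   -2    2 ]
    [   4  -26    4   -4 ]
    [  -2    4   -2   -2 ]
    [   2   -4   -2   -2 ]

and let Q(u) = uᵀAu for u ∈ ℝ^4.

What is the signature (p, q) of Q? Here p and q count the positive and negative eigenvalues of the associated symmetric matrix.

(1, 3)

Applying the same elementary operations to the rows and columns of A produces a congruent diagonal matrix with entries 2, -34, -36/17, -4/9.
Counting signs: 1 positive, 3 negative.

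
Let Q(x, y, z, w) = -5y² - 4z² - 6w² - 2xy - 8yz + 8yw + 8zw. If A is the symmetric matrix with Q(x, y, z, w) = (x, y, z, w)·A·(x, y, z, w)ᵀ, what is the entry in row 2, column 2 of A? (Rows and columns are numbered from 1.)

-5

The coefficient of y² in Q is -5, and that is exactly A[2,2].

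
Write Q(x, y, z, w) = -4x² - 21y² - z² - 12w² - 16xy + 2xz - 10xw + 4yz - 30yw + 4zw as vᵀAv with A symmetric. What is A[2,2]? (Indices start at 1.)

-21

The coefficient of y² in Q is -21, and that is exactly A[2,2].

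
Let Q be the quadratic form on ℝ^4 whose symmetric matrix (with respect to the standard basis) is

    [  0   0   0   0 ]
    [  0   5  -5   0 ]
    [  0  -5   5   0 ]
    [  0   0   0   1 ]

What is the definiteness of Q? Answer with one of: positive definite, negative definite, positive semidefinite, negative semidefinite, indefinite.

positive semidefinite

Congruent diagonalization of A (simultaneous row and column reduction) yields pivots 0, 5, 0, 1.
So there are 2 positive, 2 zero pivots.
Hence Q is positive semidefinite.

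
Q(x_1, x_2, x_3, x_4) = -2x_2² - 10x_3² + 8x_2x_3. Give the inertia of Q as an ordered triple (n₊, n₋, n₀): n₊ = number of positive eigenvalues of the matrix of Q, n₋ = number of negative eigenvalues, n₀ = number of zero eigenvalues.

The symmetric matrix is A = [[0, 0, 0, 0], [0, -2, 4, 0], [0, 4, -10, 0], [0, 0, 0, 0]].
Applying the same elementary operations to the rows and columns of A produces a congruent diagonal matrix with entries 0, -2, -2, 0.
Counting signs: 2 negative, 2 zero.

(0, 2, 2)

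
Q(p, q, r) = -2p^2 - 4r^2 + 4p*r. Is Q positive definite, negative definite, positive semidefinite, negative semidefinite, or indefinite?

negative semidefinite

The symmetric matrix is A = [[-2, 0, 2], [0, 0, 0], [2, 0, -4]].
Applying the same elementary operations to the rows and columns of A produces a congruent diagonal matrix with entries -2, 0, -2.
That gives 2 negative, 1 zero pivots.
Hence Q is negative semidefinite.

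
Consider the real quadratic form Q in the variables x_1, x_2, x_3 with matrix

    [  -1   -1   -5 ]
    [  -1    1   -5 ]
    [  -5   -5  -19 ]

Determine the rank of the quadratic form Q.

3

Symmetric row and column elimination reduces A to a congruent diagonal form with pivots -1, 2, 6.
That gives 2 positive, 1 negative pivots.
The rank is the number of nonzero pivots: 3.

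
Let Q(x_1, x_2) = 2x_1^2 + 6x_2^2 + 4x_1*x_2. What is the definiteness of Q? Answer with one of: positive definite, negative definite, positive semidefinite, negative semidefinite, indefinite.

positive definite

The symmetric matrix of Q is A = [[2, 2], [2, 6]].
Leading principal minors: Δ_1 = 2, Δ_2 = 8.
All leading principal minors are positive, so by Sylvester's criterion Q is positive definite.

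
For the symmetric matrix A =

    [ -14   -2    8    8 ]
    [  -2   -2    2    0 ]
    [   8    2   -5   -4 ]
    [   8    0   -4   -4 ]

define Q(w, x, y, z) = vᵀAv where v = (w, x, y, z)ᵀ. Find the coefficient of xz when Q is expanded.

0

The coefficient of xz is A[2,4] + A[4,2] = 2·0 = 0.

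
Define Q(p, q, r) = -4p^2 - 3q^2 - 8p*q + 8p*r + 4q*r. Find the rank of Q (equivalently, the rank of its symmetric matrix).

Write A = [[-4, -4, 4], [-4, -3, 2], [4, 2, 0]].
Row-reducing A symmetrically gives the diagonal entries -4, 1, 0.
Counting signs: 1 positive, 1 negative, 1 zero.
The rank is the number of nonzero pivots: 2.

2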